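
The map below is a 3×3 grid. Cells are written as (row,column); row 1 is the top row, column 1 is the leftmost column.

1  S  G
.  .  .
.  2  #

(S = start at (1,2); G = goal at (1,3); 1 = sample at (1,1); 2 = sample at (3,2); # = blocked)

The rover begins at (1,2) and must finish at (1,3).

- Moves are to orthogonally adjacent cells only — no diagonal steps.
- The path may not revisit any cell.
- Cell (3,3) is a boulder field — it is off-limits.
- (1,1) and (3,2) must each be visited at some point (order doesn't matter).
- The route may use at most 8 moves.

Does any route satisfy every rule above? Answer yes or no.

yes

One route that works: (1,2) → (1,1) → (2,1) → (3,1) → (3,2) → (2,2) → (2,3) → (1,3).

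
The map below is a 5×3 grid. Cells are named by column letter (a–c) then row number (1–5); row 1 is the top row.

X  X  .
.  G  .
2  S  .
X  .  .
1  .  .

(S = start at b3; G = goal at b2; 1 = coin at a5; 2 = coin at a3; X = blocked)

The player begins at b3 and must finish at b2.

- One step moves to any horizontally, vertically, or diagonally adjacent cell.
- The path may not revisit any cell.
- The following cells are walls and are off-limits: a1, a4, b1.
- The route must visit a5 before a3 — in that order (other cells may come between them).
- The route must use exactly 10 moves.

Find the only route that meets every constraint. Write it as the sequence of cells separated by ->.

The waypoints must appear in the order a5, a3, with no cell reused.
Route from b3: up-right to c2, 3× down (reaching c5), 2× left (reaching a5), up-right to b4, up-left to a3, up to a2, right to b2 — 10 moves in all.
Check: order respected (1 at step 6, 2 at step 8); 10 moves as required.

b3 -> c2 -> c3 -> c4 -> c5 -> b5 -> a5 -> b4 -> a3 -> a2 -> b2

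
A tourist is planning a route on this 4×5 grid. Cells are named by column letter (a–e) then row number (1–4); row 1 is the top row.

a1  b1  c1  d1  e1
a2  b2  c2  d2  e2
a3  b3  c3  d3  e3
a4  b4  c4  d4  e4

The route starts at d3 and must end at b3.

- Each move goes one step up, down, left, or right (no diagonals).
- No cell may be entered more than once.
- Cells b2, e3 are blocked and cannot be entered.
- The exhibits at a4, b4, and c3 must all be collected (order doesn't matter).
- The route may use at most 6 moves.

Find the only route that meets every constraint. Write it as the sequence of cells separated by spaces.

The 6-move cap with required stops at a4, b4, c3 leaves no slack for detours.
Route from d3: left to c3, down to c4, 2× left (reaching a4), up to a3, right to b3 — 6 moves in all.
Check: all required cells visited; 6 ≤ 6 moves.

d3 c3 c4 b4 a4 a3 b3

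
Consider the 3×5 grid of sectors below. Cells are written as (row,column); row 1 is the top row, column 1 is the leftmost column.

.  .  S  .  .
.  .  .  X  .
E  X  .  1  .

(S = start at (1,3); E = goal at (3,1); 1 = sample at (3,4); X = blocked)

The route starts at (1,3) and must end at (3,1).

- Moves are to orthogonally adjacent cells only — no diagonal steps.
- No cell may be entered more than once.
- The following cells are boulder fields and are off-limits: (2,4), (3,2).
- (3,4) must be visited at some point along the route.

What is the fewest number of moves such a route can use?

10

Any route passes through (3,4) somewhere between (1,3) and (3,1). Summing Manhattan distances along the two legs ((1,3) → (3,4) → (3,1)) gives a lower bound of 3 + 3 = 6 moves.
That bound ignores the blocked cells. Measuring each leg by the fewest moves that actually steer around them ((1,3)→(3,4): 3; (3,4)→(3,1): 5) raises the lower bound to 8.
The shortest route satisfying every rule uses 10 moves: (1,3) → (1,4) → (1,5) → (2,5) → (3,5) → (3,4) → (3,3) → (2,3) → (2,2) → (2,1) → (3,1).
The bound of 8 isn't tight here; checking systematically, no route of length 8 through 9 satisfies every constraint, so 10 is the minimum.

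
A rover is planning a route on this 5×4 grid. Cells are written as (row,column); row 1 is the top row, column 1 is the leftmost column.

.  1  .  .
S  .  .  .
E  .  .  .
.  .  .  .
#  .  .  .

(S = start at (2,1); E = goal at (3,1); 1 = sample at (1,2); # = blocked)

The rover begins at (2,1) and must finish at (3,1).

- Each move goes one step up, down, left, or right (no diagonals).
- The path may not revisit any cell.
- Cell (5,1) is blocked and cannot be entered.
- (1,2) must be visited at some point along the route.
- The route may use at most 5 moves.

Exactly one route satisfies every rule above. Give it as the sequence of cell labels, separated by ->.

Any route must reach (1,2) and still end at (3,1) within 5 moves, so the order of the required stops is forced.
Route from (2,1): up to (1,1), right to (1,2), 2× down (reaching (3,2)), left to (3,1) — 5 moves in all.
Check: all required cells visited; 5 ≤ 5 moves.

(2,1) -> (1,1) -> (1,2) -> (2,2) -> (3,2) -> (3,1)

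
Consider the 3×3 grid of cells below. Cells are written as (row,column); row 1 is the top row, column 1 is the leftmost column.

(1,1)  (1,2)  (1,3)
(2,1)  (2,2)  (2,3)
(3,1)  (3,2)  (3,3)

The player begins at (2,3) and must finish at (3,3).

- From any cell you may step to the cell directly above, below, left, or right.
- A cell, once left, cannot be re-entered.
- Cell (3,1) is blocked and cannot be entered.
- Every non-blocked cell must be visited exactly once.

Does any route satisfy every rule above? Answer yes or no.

One route that works: (2,3) → (1,3) → (1,2) → (1,1) → (2,1) → (2,2) → (3,2) → (3,3).

yes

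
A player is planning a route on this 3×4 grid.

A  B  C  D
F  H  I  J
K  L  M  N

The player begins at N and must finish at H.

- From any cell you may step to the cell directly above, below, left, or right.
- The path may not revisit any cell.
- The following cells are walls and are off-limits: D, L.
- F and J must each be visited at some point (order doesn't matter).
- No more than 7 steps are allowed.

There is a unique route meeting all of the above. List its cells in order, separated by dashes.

The 7-move cap with required stops at F, J leaves no slack for detours.
Route from N: up 1 to J, left 1 to I, up 1 to C, left 2 to A, down 1 to F, right 1 to H — 7 moves in all.
Check: all required cells visited; 7 ≤ 7 moves.

N - J - I - C - B - A - F - H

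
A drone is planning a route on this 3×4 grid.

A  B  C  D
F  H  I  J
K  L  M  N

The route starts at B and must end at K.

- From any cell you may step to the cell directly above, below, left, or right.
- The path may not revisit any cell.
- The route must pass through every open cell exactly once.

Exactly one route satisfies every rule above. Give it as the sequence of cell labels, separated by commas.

Need to visit all 12 open cells exactly once, starting at B and ending at K.
Cell D has only two open neighbours (J and C), so the path must pass straight through it: one of those is the cell it's entered from and the other is where it exits.
Route from B: left to A, down to F, 2× right (reaching I), up to C, right to D, 2× down (reaching N), 3× left (reaching K) — 11 moves in all.
Check: all 12 open cells covered.

B, A, F, H, I, C, D, J, N, M, L, K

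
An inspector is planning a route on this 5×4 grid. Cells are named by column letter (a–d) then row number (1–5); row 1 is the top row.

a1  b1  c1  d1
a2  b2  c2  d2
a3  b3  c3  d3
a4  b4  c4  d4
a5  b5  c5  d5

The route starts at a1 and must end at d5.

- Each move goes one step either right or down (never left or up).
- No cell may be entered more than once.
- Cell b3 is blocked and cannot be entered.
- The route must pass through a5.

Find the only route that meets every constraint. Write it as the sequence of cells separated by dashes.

a1 - a2 - a3 - a4 - a5 - b5 - c5 - d5

Moves only go right or down, so the column and row indices never decrease.
Route from a1: down 4 to a5, right 3 to d5 — 7 moves in all.
Check: all required cells visited.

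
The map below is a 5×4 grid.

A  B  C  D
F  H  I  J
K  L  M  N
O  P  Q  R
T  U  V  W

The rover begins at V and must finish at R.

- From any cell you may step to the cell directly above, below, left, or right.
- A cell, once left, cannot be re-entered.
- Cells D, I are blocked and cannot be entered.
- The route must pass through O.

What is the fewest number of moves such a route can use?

6

Any route passes through O somewhere between V and R. Summing Manhattan distances along the two legs (V → O → R) gives a lower bound of 3 + 3 = 6 moves.
A route of 6 moves achieves this: V → U → T → O → P → Q → R.
Since 6 matches the lower bound, it is optimal.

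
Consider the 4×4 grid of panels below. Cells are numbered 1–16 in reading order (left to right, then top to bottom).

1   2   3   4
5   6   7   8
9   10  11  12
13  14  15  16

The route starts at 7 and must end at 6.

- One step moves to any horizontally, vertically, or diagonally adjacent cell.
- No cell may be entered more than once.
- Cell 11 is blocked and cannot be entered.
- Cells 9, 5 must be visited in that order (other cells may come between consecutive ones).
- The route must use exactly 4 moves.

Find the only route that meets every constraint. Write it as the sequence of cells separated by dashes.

7 - 10 - 9 - 5 - 6

The waypoints must appear in the order 9, 5, with no cell reused.
Route from 7: down-left 1 to 10, left 1 to 9, up 1 to 5, right 1 to 6 — 4 moves in all.
Check: order respected (9 at step 2, 5 at step 3); 4 moves as required.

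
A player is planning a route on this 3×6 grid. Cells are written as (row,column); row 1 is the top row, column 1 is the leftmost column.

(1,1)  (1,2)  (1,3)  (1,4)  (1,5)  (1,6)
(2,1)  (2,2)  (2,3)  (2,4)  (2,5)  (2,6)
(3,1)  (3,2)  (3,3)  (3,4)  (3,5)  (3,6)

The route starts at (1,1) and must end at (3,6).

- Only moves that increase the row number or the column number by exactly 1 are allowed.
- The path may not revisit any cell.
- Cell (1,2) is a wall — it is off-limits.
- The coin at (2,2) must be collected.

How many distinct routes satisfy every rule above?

A right/down-only route from (1,1) to (3,6) makes exactly 2 down-moves and 5 right-moves in some order.
With no other constraints that would be C(7,2) = 21 routes.
Split at (2,2) and multiply the segment counts (each segment already excludes blocked cells): (1,1)→(2,2): 1; (2,2)→(3,6): 5; product = 5.
That gives 5 routes.

5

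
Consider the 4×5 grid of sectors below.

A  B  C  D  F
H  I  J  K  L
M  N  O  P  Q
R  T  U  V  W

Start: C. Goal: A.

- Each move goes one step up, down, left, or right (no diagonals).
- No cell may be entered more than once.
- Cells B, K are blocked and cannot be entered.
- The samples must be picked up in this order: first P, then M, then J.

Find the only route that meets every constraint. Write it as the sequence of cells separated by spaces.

The waypoints must appear in the order P, M, J, with no cell reused.
Route from C: 2× right (reaching F), 2× down (reaching Q), left to P, down to V, 3× left (reaching R), up to M, 2× right (reaching O), up to J, 2× left (reaching H), up to A — 16 moves in all.
Check: order respected (P at step 5, M at step 10, J at step 13).

C D F L Q P V U T R M N O J I H A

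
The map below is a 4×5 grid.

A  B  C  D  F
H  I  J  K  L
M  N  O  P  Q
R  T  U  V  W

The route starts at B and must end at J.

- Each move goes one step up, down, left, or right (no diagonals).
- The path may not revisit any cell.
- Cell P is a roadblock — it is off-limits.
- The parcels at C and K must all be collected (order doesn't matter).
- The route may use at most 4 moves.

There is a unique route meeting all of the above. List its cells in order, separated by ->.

B -> C -> D -> K -> J

The 4-move cap with required stops at C, K leaves no slack for detours.
Route from B: 2× right (reaching D), down to K, left to J — 4 moves in all.
Check: all required cells visited; 4 ≤ 4 moves.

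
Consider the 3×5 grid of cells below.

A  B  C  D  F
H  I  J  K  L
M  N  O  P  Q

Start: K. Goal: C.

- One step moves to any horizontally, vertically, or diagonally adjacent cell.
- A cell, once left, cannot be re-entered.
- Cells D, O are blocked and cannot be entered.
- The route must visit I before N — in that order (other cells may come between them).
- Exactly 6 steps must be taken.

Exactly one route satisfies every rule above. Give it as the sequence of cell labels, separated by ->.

The waypoints must appear in the order I, N, with no cell reused.
Route from K: left 2 to I, down 1 to N, up-left 1 to H, up-right 1 to B, right 1 to C — 6 moves in all.
Check: order respected (I at step 2, N at step 3); 6 moves as required.

K -> J -> I -> N -> H -> B -> C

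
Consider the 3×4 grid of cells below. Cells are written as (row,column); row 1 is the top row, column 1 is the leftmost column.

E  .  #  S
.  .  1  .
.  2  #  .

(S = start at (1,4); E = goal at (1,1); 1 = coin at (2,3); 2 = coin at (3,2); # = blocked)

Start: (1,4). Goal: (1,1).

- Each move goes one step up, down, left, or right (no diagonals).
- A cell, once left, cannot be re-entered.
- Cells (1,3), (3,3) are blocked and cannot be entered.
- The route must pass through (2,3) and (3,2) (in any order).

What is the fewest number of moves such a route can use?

Any route passes through (2,3) and (3,2) in some order between (1,4) and (1,1). Summing Manhattan distances along each leg and taking the cheapest ordering ((1,4) → (2,3) → (3,2) → (1,1)) gives a lower bound of 2 + 2 + 3 = 7 moves.
A route of 7 moves achieves this: (1,4) → (2,4) → (2,3) → (2,2) → (3,2) → (3,1) → (2,1) → (1,1).
Since 7 matches the lower bound, it is optimal.

7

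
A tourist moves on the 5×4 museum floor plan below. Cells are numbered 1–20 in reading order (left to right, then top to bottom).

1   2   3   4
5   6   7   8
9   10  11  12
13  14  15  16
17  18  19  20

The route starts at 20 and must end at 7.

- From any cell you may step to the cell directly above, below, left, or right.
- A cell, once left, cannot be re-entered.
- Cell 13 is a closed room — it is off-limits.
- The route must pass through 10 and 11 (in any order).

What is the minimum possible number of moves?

Any route passes through 10 and 11 in some order between 20 and 7. Summing Manhattan distances along each leg and taking the cheapest ordering (20 → 11 → 10 → 7) gives a lower bound of 3 + 1 + 2 = 6 moves.
A route of 6 moves achieves this: 20 → 16 → 12 → 11 → 10 → 6 → 7.
Since 6 matches the lower bound, it is optimal.

6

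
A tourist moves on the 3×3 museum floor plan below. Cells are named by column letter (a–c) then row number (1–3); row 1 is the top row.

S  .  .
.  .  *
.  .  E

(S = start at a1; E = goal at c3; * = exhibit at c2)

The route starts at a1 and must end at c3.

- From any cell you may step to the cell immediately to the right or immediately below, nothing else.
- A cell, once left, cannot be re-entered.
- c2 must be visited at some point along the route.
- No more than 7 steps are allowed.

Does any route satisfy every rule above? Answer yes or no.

One route that works: a1 → a2 → b2 → c2 → c3.

yes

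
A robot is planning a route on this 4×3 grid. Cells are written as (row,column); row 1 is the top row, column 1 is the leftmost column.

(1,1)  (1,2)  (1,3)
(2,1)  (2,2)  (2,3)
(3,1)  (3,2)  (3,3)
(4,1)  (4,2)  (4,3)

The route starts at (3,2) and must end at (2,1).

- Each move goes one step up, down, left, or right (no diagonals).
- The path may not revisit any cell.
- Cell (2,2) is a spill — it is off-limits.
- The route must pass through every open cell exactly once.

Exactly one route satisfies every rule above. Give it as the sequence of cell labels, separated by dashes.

(3,2) - (3,1) - (4,1) - (4,2) - (4,3) - (3,3) - (2,3) - (1,3) - (1,2) - (1,1) - (2,1)

Need to visit all 11 open cells exactly once, starting at (3,2) and ending at (2,1).
Cell (1,1) has only two open neighbours ((2,1) and (1,2)), so the path must pass straight through it: one of those is the cell it's entered from and the other is where it exits.
Route from (3,2): left to (3,1), down to (4,1), 2× right (reaching (4,3)), 3× up (reaching (1,3)), 2× left (reaching (1,1)), down to (2,1) — 10 moves in all.
Check: all 11 open cells covered.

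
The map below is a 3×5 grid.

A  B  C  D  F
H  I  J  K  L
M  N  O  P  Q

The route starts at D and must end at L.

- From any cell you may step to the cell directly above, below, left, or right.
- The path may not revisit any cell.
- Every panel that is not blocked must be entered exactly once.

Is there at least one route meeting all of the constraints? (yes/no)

no

Colour the cells like a checkerboard: each orthogonal step flips colour, so a Hamiltonian route alternates colours. Here there are 8 cells of one colour and 7 of the other, with start on the same colour as the goal — the counts and endpoints can't be arranged into an alternating sequence of length 15, so no Hamiltonian route exists.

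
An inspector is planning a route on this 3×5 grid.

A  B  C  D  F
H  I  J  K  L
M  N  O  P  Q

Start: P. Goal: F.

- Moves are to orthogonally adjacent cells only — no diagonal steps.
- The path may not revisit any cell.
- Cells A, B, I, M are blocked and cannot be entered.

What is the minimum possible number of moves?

3

The Manhattan distance from P to F is |3−1| + |4−5| = 3, so at least 3 moves are needed.
A route of 3 moves achieves this: P → K → D → F.
Since 3 matches the lower bound, it is optimal.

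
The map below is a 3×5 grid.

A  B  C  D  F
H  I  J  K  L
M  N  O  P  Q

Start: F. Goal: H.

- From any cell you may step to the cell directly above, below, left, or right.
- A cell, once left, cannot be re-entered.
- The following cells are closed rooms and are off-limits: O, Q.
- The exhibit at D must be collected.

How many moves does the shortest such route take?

Any route passes through D somewhere between F and H. Summing Manhattan distances along the two legs (F → D → H) gives a lower bound of 1 + 4 = 5 moves.
A route of 5 moves achieves this: F → D → K → J → I → H.
Since 5 matches the lower bound, it is optimal.

5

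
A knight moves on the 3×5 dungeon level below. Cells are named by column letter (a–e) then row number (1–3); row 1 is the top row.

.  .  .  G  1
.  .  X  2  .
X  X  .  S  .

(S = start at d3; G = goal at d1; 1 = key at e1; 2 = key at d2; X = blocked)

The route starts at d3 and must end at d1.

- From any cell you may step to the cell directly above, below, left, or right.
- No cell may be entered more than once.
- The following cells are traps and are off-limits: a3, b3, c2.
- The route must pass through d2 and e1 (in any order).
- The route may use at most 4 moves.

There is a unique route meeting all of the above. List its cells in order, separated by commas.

The budget equals the shortest possible length, so every move has to be on a shortest route through the required cells.
Route from d3: up 1 to d2, right 1 to e2, up 1 to e1, left 1 to d1 — 4 moves in all.
Check: all required cells visited; 4 ≤ 4 moves.

d3, d2, e2, e1, d1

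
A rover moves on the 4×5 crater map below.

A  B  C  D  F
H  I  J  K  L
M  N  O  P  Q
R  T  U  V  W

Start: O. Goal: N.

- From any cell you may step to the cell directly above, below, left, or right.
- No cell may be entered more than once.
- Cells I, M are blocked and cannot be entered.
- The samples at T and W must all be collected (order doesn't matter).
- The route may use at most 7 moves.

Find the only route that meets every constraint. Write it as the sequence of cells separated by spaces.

The 7-move cap with required stops at T, W leaves no slack for detours.
Route from O: 2× right (reaching Q), down to W, 3× left (reaching T), up to N — 7 moves in all.
Check: all required cells visited; 7 ≤ 7 moves.

O P Q W V U T N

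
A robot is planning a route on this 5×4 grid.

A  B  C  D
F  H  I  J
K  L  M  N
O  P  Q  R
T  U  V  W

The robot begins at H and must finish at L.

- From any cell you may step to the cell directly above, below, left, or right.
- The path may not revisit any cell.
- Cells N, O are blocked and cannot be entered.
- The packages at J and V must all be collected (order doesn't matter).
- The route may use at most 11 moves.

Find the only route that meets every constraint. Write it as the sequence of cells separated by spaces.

H B C D J I M Q V U P L

The budget equals the shortest possible length, so every move has to be on a shortest route through the required cells.
Route from H: up to B, 2× right (reaching D), down to J, left to I, 3× down (reaching V), left to U, 2× up (reaching L) — 11 moves in all.
Check: all required cells visited; 11 ≤ 11 moves.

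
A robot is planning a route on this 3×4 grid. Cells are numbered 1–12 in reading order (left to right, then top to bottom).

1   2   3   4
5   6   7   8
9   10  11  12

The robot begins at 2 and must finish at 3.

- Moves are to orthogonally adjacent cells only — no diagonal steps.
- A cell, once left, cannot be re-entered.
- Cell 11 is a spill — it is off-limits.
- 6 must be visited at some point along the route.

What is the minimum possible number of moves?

Any route passes through 6 somewhere between 2 and 3. Summing Manhattan distances along the two legs (2 → 6 → 3) gives a lower bound of 1 + 2 = 3 moves.
A route of 3 moves achieves this: 2 → 6 → 7 → 3.
Since 3 matches the lower bound, it is optimal.

3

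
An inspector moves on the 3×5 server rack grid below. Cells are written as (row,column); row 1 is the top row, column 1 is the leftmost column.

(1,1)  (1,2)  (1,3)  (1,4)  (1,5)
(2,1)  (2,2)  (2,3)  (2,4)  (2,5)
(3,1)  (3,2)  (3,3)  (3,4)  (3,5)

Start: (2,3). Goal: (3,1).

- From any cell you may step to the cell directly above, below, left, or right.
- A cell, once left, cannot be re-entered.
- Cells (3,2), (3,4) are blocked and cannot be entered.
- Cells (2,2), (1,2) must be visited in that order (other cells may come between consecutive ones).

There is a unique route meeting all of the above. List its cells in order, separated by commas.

(2,3), (2,2), (1,2), (1,1), (2,1), (3,1)

The waypoints must appear in the order (2,2), (1,2), with no cell reused.
Route from (2,3): left 1 to (2,2), up 1 to (1,2), left 1 to (1,1), down 2 to (3,1) — 5 moves in all.
Check: order respected ((2,2) at step 1, (1,2) at step 2).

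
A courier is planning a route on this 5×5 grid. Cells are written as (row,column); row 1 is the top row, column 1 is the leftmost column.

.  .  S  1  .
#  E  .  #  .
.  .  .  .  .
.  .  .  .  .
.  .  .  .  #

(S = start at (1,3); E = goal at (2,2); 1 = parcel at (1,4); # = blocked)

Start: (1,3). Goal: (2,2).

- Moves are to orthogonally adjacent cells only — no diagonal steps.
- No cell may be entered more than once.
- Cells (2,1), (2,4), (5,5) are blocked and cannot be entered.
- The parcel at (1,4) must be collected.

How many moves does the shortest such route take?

8

Any route passes through (1,4) somewhere between (1,3) and (2,2). Summing Manhattan distances along the two legs ((1,3) → (1,4) → (2,2)) gives a lower bound of 1 + 3 = 4 moves.
The shortest route satisfying every rule uses 8 moves: (1,3) → (1,4) → (1,5) → (2,5) → (3,5) → (3,4) → (3,3) → (2,3) → (2,2).
The no-revisit rule (legs can't share cells) pushes the minimum above the 4-move bound; an exhaustive check rules out every length from 4 to 7 (on a 4-connected grid the length of any start-to-goal walk has the same parity as the Manhattan bound, so only lengths 4, 6, 8, … need checking), leaving 8 as the minimum.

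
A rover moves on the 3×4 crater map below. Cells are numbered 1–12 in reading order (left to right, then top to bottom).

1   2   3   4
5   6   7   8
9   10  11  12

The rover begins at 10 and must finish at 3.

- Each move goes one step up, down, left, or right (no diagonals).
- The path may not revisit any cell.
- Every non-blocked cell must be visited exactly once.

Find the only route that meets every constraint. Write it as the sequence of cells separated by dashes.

10 - 9 - 5 - 1 - 2 - 6 - 7 - 11 - 12 - 8 - 4 - 3

Need to visit all 12 open cells exactly once, starting at 10 and ending at 3.
Cell 4 has only two open neighbours (8 and 3), so the path must pass straight through it: one of those is the cell it's entered from and the other is where it exits.
Route from 10: left to 9, 2× up (reaching 1), right to 2, down to 6, right to 7, down to 11, right to 12, 2× up (reaching 4), left to 3 — 11 moves in all.
Check: all 12 open cells covered.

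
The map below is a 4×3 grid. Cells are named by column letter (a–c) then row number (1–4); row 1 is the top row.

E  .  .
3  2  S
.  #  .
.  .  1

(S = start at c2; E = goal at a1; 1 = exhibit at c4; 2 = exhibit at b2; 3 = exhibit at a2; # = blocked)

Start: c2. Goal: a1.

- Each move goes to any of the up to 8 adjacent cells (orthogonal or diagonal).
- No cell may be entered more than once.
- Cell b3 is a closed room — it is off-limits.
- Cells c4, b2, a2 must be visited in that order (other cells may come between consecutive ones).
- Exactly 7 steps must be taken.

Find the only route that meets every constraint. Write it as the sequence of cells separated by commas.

c2, c3, c4, b4, a3, b2, a2, a1

The waypoints must appear in the order c4, b2, a2, with no cell reused.
Route from c2: 2× down (reaching c4), left to b4, up-left to a3, up-right to b2, left to a2, up to a1 — 7 moves in all.
Check: order respected (1 at step 2, 2 at step 5, 3 at step 6); 7 moves as required.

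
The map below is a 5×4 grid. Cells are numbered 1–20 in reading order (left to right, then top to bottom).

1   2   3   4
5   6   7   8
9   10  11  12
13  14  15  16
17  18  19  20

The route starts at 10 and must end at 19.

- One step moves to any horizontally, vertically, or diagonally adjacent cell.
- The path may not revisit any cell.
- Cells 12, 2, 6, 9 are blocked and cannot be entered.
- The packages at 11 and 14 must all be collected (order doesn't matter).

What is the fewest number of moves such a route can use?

3

Any route passes through 11 and 14 in some order between 10 and 19. Summing Chebyshev distances along each leg and taking the cheapest ordering (10 → 11 → 14 → 19) gives a lower bound of 1 + 1 + 1 = 3 moves.
A route of 3 moves achieves this: 10 → 11 → 14 → 19.
Since 3 matches the lower bound, it is optimal.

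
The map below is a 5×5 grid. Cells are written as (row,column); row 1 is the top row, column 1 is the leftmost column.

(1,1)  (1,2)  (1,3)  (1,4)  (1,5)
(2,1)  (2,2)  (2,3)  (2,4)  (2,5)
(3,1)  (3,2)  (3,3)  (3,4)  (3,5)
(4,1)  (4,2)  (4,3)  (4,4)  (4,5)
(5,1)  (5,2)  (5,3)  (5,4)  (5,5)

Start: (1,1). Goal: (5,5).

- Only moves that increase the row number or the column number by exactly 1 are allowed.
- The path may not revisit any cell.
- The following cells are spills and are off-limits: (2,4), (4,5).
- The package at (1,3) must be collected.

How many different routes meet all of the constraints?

A right/down-only route from (1,1) to (5,5) makes exactly 4 down-moves and 4 right-moves in some order.
With no other constraints that would be C(8,4) = 70 routes.
Split at (1,3) and multiply the segment counts (each segment already excludes blocked cells): (1,1)→(1,3): 1; (1,3)→(5,5): 3; product = 3.
That gives 3 routes.

3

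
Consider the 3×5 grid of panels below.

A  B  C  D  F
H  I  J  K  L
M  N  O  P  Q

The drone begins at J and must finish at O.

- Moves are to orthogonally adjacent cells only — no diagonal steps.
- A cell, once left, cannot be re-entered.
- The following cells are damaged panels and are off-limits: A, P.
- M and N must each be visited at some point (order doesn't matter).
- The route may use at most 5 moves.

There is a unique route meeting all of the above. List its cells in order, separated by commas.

J, I, H, M, N, O

Any route must reach M and N and still end at O within 5 moves, so the order of the required stops is forced.
Route from J: 2× left (reaching H), down to M, 2× right (reaching O) — 5 moves in all.
Check: all required cells visited; 5 ≤ 5 moves.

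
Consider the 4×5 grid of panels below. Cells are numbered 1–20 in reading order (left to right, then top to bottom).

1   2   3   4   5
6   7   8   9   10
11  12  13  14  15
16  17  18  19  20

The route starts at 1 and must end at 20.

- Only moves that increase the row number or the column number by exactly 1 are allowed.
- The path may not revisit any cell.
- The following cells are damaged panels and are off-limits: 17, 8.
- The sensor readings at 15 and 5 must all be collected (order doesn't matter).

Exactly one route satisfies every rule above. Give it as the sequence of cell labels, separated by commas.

Moves only go right or down, so the column and row indices never decrease.
Route from 1: 4× right (reaching 5), 3× down (reaching 20) — 7 moves in all.
Check: all required cells visited.

1, 2, 3, 4, 5, 10, 15, 20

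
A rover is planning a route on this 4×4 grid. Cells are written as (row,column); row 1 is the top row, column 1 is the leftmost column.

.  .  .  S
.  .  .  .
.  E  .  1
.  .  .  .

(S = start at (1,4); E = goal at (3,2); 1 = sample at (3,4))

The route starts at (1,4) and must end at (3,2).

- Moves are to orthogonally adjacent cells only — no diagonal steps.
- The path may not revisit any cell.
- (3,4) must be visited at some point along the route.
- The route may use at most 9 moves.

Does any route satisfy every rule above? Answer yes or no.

yes

One route that works: (1,4) → (2,4) → (3,4) → (3,3) → (3,2).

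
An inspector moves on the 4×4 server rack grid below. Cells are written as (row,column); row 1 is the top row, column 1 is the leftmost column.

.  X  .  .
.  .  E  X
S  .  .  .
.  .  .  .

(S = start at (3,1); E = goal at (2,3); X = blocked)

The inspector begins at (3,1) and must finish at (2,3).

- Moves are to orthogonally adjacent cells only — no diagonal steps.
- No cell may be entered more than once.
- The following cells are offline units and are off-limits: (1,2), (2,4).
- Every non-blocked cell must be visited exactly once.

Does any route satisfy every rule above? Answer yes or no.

Cell (1,1) has only one open neighbour but is neither the start nor the goal, so a Hamiltonian route would have to both enter and leave it through the same neighbour — impossible without revisiting.

no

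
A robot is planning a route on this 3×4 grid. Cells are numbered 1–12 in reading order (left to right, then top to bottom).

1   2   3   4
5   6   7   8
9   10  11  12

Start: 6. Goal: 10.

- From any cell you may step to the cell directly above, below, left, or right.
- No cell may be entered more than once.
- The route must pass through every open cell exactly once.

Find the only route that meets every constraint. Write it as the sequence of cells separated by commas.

6, 7, 11, 12, 8, 4, 3, 2, 1, 5, 9, 10

Need to visit all 12 open cells exactly once, starting at 6 and ending at 10.
Cell 1 has only two open neighbours (5 and 2), so the path must pass straight through it: one of those is the cell it's entered from and the other is where it exits.
Route from 6: right to 7, down to 11, right to 12, 2× up (reaching 4), 3× left (reaching 1), 2× down (reaching 9), right to 10 — 11 moves in all.
Check: all 12 open cells covered.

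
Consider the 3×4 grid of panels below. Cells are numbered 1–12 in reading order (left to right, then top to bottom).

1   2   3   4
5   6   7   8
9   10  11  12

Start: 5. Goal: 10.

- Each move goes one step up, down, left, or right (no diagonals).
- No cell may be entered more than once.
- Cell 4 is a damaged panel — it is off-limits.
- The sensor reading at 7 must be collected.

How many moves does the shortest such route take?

4

Any route passes through 7 somewhere between 5 and 10. Summing Manhattan distances along the two legs (5 → 7 → 10) gives a lower bound of 2 + 2 = 4 moves.
A route of 4 moves achieves this: 5 → 6 → 7 → 11 → 10.
Since 4 matches the lower bound, it is optimal.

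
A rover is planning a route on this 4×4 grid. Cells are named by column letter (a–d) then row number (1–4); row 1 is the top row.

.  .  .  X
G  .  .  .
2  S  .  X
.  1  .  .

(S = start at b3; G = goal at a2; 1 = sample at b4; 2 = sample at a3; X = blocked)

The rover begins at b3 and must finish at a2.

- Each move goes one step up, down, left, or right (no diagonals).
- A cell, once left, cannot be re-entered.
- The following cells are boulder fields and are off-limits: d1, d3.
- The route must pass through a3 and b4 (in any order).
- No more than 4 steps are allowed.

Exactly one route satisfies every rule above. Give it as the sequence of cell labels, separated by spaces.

b3 b4 a4 a3 a2

Any route must reach a3 and b4 and still end at a2 within 4 moves, so the order of the required stops is forced.
Route from b3: down 1 to b4, left 1 to a4, up 2 to a2 — 4 moves in all.
Check: all required cells visited; 4 ≤ 4 moves.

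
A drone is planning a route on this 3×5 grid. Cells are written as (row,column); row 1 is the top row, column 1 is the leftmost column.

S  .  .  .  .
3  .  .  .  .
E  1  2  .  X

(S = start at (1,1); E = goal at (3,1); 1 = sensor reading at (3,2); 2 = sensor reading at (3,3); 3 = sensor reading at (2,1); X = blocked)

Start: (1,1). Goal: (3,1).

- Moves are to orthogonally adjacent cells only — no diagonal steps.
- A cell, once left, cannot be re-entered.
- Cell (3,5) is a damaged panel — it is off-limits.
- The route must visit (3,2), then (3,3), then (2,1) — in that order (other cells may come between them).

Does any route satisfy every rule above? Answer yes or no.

Ignoring the required order, 16 revisit-free routes from (1,1) to (3,1) pass through all of (3,2), (3,3), and (2,1); the waypoint orders that occur are (2,1) → (3,3) → (3,2) (10); (3,3) → (3,2) → (2,1) (6) — never (3,2) → (3,3) → (2,1).

no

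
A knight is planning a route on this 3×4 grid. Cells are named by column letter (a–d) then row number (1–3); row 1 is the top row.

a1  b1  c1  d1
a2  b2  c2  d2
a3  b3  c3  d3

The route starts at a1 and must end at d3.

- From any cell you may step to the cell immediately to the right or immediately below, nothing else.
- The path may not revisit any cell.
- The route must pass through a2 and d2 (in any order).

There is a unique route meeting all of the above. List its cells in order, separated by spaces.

a1 a2 b2 c2 d2 d3

Moves only go right or down, so the column and row indices never decrease.
Route from a1: down to a2, 3× right (reaching d2), down to d3 — 5 moves in all.
Check: all required cells visited.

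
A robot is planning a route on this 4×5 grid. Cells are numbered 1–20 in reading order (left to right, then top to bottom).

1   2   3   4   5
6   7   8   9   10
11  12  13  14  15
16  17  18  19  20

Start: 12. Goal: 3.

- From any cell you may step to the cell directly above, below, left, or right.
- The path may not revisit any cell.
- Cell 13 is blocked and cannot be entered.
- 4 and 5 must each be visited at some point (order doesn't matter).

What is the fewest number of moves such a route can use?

Any route passes through 4 and 5 in some order between 12 and 3. Summing Manhattan distances along each leg and taking the cheapest ordering (12 → 4 → 5 → 3) gives a lower bound of 4 + 1 + 2 = 7 moves.
A route of 7 moves achieves this: 12 → 7 → 8 → 9 → 10 → 5 → 4 → 3.
Since 7 matches the lower bound, it is optimal.

7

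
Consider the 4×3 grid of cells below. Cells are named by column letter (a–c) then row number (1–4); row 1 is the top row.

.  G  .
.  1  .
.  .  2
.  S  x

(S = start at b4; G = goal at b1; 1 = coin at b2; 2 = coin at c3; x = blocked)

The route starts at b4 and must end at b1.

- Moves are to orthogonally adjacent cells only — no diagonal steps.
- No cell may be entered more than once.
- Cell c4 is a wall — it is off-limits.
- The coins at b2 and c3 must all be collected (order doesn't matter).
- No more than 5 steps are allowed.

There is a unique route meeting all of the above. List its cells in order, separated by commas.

b4, b3, c3, c2, b2, b1

Any route must reach b2 and c3 and still end at b1 within 5 moves, so the order of the required stops is forced.
Route from b4: up to b3, right to c3, up to c2, left to b2, up to b1 — 5 moves in all.
Check: all required cells visited; 5 ≤ 5 moves.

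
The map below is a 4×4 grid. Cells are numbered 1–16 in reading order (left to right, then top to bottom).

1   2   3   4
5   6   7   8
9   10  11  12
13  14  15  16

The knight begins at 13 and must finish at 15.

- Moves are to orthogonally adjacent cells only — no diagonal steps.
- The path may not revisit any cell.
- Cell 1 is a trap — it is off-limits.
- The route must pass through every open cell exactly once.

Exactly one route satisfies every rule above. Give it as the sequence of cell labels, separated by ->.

Need to visit all 15 open cells exactly once, starting at 13 and ending at 15.
Cell 16 has only two open neighbours (12 and 15), so the path must pass straight through it: one of those is the cell it's entered from and the other is where it exits.
Route from 13: right 1 to 14, up 1 to 10, left 1 to 9, up 1 to 5, right 1 to 6, up 1 to 2, right 2 to 4, down 1 to 8, left 1 to 7, down 1 to 11, right 1 to 12, down 1 to 16, left 1 to 15 — 14 moves in all.
Check: all 15 open cells covered.

13 -> 14 -> 10 -> 9 -> 5 -> 6 -> 2 -> 3 -> 4 -> 8 -> 7 -> 11 -> 12 -> 16 -> 15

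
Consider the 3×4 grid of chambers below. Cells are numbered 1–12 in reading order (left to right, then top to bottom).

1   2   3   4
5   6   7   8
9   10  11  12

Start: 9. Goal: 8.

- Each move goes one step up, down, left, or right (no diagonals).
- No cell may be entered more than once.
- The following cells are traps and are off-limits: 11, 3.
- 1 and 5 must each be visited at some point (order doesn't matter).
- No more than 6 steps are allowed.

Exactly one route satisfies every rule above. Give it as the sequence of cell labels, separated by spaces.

The 6-move cap with required stops at 1, 5 leaves no slack for detours.
Route from 9: 2× up (reaching 1), right to 2, down to 6, 2× right (reaching 8) — 6 moves in all.
Check: all required cells visited; 6 ≤ 6 moves.

9 5 1 2 6 7 8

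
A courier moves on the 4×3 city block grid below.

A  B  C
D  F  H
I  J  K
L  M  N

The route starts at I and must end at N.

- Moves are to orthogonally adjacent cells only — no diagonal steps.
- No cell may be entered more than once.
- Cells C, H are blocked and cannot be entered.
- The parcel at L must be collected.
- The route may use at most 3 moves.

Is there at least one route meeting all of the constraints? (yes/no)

yes

One route that works: I → L → M → N.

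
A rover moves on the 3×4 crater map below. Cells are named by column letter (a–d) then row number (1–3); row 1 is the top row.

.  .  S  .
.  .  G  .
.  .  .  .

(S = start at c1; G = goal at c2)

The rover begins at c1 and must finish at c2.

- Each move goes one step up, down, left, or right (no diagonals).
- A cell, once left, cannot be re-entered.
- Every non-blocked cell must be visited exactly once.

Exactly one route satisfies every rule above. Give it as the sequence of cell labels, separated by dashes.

c1 - d1 - d2 - d3 - c3 - b3 - a3 - a2 - a1 - b1 - b2 - c2

Need to visit all 12 open cells exactly once, starting at c1 and ending at c2.
Route from c1: right to d1, 2× down (reaching d3), 3× left (reaching a3), 2× up (reaching a1), right to b1, down to b2, right to c2 — 11 moves in all.
Check: all 12 open cells covered.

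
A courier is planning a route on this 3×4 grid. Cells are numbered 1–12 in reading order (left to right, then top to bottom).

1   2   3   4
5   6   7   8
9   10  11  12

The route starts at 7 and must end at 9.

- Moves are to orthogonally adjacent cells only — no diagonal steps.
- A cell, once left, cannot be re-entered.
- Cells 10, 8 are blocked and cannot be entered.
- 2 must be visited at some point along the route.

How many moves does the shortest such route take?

Any route passes through 2 somewhere between 7 and 9. Summing Manhattan distances along the two legs (7 → 2 → 9) gives a lower bound of 2 + 3 = 5 moves.
A route of 5 moves achieves this: 7 → 3 → 2 → 6 → 5 → 9.
Since 5 matches the lower bound, it is optimal.

5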